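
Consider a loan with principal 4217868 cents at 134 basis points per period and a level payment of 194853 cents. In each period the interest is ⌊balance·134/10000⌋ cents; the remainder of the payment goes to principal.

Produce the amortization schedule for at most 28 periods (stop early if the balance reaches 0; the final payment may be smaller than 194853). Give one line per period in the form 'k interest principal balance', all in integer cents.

1 56519 138334 4079534
2 54665 140188 3939346
3 52787 142066 3797280
4 50883 143970 3653310
5 48954 145899 3507411
6 46999 147854 3359557
7 45018 149835 3209722
8 43010 151843 3057879
9 40975 153878 2904001
10 38913 155940 2748061
11 36824 158029 2590032
12 34706 160147 2429885
13 32560 162293 2267592
14 30385 164468 2103124
15 28181 166672 1936452
16 25948 168905 1767547
17 23685 171168 1596379
18 21391 173462 1422917
19 19067 175786 1247131
20 16711 178142 1068989
21 14324 180529 888460
22 11905 182948 705512
23 9453 185400 520112
24 6969 187884 332228
25 4451 190402 141826
26 1900 141826 0

1. interest=⌊4217868·134/10000⌋=56519; principal=194853-56519=138334; balance=4217868-138334=4079534
2. interest=⌊4079534·134/10000⌋=54665; principal=194853-54665=140188; balance=4079534-140188=3939346
3. interest=⌊3939346·134/10000⌋=52787; principal=194853-52787=142066; balance=3939346-142066=3797280
4. interest=⌊3797280·134/10000⌋=50883; principal=194853-50883=143970; balance=3797280-143970=3653310
5. interest=⌊3653310·134/10000⌋=48954; principal=194853-48954=145899; balance=3653310-145899=3507411
6. interest=⌊3507411·134/10000⌋=46999; principal=194853-46999=147854; balance=3507411-147854=3359557
7. interest=⌊3359557·134/10000⌋=45018; principal=194853-45018=149835; balance=3359557-149835=3209722
8. interest=⌊3209722·134/10000⌋=43010; principal=194853-43010=151843; balance=3209722-151843=3057879
9. interest=⌊3057879·134/10000⌋=40975; principal=194853-40975=153878; balance=3057879-153878=2904001
10. interest=⌊2904001·134/10000⌋=38913; principal=194853-38913=155940; balance=2904001-155940=2748061
11. interest=⌊2748061·134/10000⌋=36824; principal=194853-36824=158029; balance=2748061-158029=2590032
12. interest=⌊2590032·134/10000⌋=34706; principal=194853-34706=160147; balance=2590032-160147=2429885
13. interest=⌊2429885·134/10000⌋=32560; principal=194853-32560=162293; balance=2429885-162293=2267592
14. interest=⌊2267592·134/10000⌋=30385; principal=194853-30385=164468; balance=2267592-164468=2103124
15. interest=⌊2103124·134/10000⌋=28181; principal=194853-28181=166672; balance=2103124-166672=1936452
16. interest=⌊1936452·134/10000⌋=25948; principal=194853-25948=168905; balance=1936452-168905=1767547
17. interest=⌊1767547·134/10000⌋=23685; principal=194853-23685=171168; balance=1767547-171168=1596379
18. interest=⌊1596379·134/10000⌋=21391; principal=194853-21391=173462; balance=1596379-173462=1422917
19. interest=⌊1422917·134/10000⌋=19067; principal=194853-19067=175786; balance=1422917-175786=1247131
20. interest=⌊1247131·134/10000⌋=16711; principal=194853-16711=178142; balance=1247131-178142=1068989
21. interest=⌊1068989·134/10000⌋=14324; principal=194853-14324=180529; balance=1068989-180529=888460
22. interest=⌊888460·134/10000⌋=11905; principal=194853-11905=182948; balance=888460-182948=705512
23. interest=⌊705512·134/10000⌋=9453; principal=194853-9453=185400; balance=705512-185400=520112
24. interest=⌊520112·134/10000⌋=6969; principal=194853-6969=187884; balance=520112-187884=332228
25. interest=⌊332228·134/10000⌋=4451; principal=194853-4451=190402; balance=332228-190402=141826
26. interest=⌊141826·134/10000⌋=1900; principal=min(194853-1900,141826)=141826; balance=141826-141826=0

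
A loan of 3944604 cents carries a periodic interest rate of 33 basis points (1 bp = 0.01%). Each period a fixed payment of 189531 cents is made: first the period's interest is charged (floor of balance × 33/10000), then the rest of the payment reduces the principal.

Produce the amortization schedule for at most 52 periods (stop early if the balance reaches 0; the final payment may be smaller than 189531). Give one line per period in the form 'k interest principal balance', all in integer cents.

1. interest=⌊3944604·33/10000⌋=13017; principal=189531-13017=176514; balance=3944604-176514=3768090
2. interest=⌊3768090·33/10000⌋=12434; principal=189531-12434=177097; balance=3768090-177097=3590993
3. interest=⌊3590993·33/10000⌋=11850; principal=189531-11850=177681; balance=3590993-177681=3413312
4. interest=⌊3413312·33/10000⌋=11263; principal=189531-11263=178268; balance=3413312-178268=3235044
5. interest=⌊3235044·33/10000⌋=10675; principal=189531-10675=178856; balance=3235044-178856=3056188
6. interest=⌊3056188·33/10000⌋=10085; principal=189531-10085=179446; balance=3056188-179446=2876742
7. interest=⌊2876742·33/10000⌋=9493; principal=189531-9493=180038; balance=2876742-180038=2696704
8. interest=⌊2696704·33/10000⌋=8899; principal=189531-8899=180632; balance=2696704-180632=2516072
9. interest=⌊2516072·33/10000⌋=8303; principal=189531-8303=181228; balance=2516072-181228=2334844
10. interest=⌊2334844·33/10000⌋=7704; principal=189531-7704=181827; balance=2334844-181827=2153017
11. interest=⌊2153017·33/10000⌋=7104; principal=189531-7104=182427; balance=2153017-182427=1970590
12. interest=⌊1970590·33/10000⌋=6502; principal=189531-6502=183029; balance=1970590-183029=1787561
13. interest=⌊1787561·33/10000⌋=5898; principal=189531-5898=183633; balance=1787561-183633=1603928
14. interest=⌊1603928·33/10000⌋=5292; principal=189531-5292=184239; balance=1603928-184239=1419689
15. interest=⌊1419689·33/10000⌋=4684; principal=189531-4684=184847; balance=1419689-184847=1234842
16. interest=⌊1234842·33/10000⌋=4074; principal=189531-4074=185457; balance=1234842-185457=1049385
17. interest=⌊1049385·33/10000⌋=3462; principal=189531-3462=186069; balance=1049385-186069=863316
18. interest=⌊863316·33/10000⌋=2848; principal=189531-2848=186683; balance=863316-186683=676633
19. interest=⌊676633·33/10000⌋=2232; principal=189531-2232=187299; balance=676633-187299=489334
20. interest=⌊489334·33/10000⌋=1614; principal=189531-1614=187917; balance=489334-187917=301417
21. interest=⌊301417·33/10000⌋=994; principal=189531-994=188537; balance=301417-188537=112880
22. interest=⌊112880·33/10000⌋=372; principal=min(189531-372,112880)=112880; balance=112880-112880=0

1 13017 176514 3768090
2 12434 177097 3590993
3 11850 177681 3413312
4 11263 178268 3235044
5 10675 178856 3056188
6 10085 179446 2876742
7 9493 180038 2696704
8 8899 180632 2516072
9 8303 181228 2334844
10 7704 181827 2153017
11 7104 182427 1970590
12 6502 183029 1787561
13 5898 183633 1603928
14 5292 184239 1419689
15 4684 184847 1234842
16 4074 185457 1049385
17 3462 186069 863316
18 2848 186683 676633
19 2232 187299 489334
20 1614 187917 301417
21 994 188537 112880
22 372 112880 0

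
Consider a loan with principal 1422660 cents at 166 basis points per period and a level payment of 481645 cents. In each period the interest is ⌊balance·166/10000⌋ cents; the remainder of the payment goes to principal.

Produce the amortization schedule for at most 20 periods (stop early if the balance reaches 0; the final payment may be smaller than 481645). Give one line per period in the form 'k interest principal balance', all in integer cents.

1. interest=⌊1422660·166/10000⌋=23616; principal=481645-23616=458029; balance=1422660-458029=964631
2. interest=⌊964631·166/10000⌋=16012; principal=481645-16012=465633; balance=964631-465633=498998
3. interest=⌊498998·166/10000⌋=8283; principal=481645-8283=473362; balance=498998-473362=25636
4. interest=⌊25636·166/10000⌋=425; principal=min(481645-425,25636)=25636; balance=25636-25636=0

1 23616 458029 964631
2 16012 465633 498998
3 8283 473362 25636
4 425 25636 0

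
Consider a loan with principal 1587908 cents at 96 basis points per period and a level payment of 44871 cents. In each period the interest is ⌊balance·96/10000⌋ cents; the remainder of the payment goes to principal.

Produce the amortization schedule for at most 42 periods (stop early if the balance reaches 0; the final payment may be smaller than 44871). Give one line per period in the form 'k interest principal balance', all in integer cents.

1. interest=⌊1587908·96/10000⌋=15243; principal=44871-15243=29628; balance=1587908-29628=1558280
2. interest=⌊1558280·96/10000⌋=14959; principal=44871-14959=29912; balance=1558280-29912=1528368
3. interest=⌊1528368·96/10000⌋=14672; principal=44871-14672=30199; balance=1528368-30199=1498169
4. interest=⌊1498169·96/10000⌋=14382; principal=44871-14382=30489; balance=1498169-30489=1467680
5. interest=⌊1467680·96/10000⌋=14089; principal=44871-14089=30782; balance=1467680-30782=1436898
6. interest=⌊1436898·96/10000⌋=13794; principal=44871-13794=31077; balance=1436898-31077=1405821
7. interest=⌊1405821·96/10000⌋=13495; principal=44871-13495=31376; balance=1405821-31376=1374445
8. interest=⌊1374445·96/10000⌋=13194; principal=44871-13194=31677; balance=1374445-31677=1342768
9. interest=⌊1342768·96/10000⌋=12890; principal=44871-12890=31981; balance=1342768-31981=1310787
10. interest=⌊1310787·96/10000⌋=12583; principal=44871-12583=32288; balance=1310787-32288=1278499
11. interest=⌊1278499·96/10000⌋=12273; principal=44871-12273=32598; balance=1278499-32598=1245901
12. interest=⌊1245901·96/10000⌋=11960; principal=44871-11960=32911; balance=1245901-32911=1212990
13. interest=⌊1212990·96/10000⌋=11644; principal=44871-11644=33227; balance=1212990-33227=1179763
14. interest=⌊1179763·96/10000⌋=11325; principal=44871-11325=33546; balance=1179763-33546=1146217
15. interest=⌊1146217·96/10000⌋=11003; principal=44871-11003=33868; balance=1146217-33868=1112349
16. interest=⌊1112349·96/10000⌋=10678; principal=44871-10678=34193; balance=1112349-34193=1078156
17. interest=⌊1078156·96/10000⌋=10350; principal=44871-10350=34521; balance=1078156-34521=1043635
18. interest=⌊1043635·96/10000⌋=10018; principal=44871-10018=34853; balance=1043635-34853=1008782
19. interest=⌊1008782·96/10000⌋=9684; principal=44871-9684=35187; balance=1008782-35187=973595
20. interest=⌊973595·96/10000⌋=9346; principal=44871-9346=35525; balance=973595-35525=938070
21. interest=⌊938070·96/10000⌋=9005; principal=44871-9005=35866; balance=938070-35866=902204
22. interest=⌊902204·96/10000⌋=8661; principal=44871-8661=36210; balance=902204-36210=865994
23. interest=⌊865994·96/10000⌋=8313; principal=44871-8313=36558; balance=865994-36558=829436
24. interest=⌊829436·96/10000⌋=7962; principal=44871-7962=36909; balance=829436-36909=792527
25. interest=⌊792527·96/10000⌋=7608; principal=44871-7608=37263; balance=792527-37263=755264
26. interest=⌊755264·96/10000⌋=7250; principal=44871-7250=37621; balance=755264-37621=717643
27. interest=⌊717643·96/10000⌋=6889; principal=44871-6889=37982; balance=717643-37982=679661
28. interest=⌊679661·96/10000⌋=6524; principal=44871-6524=38347; balance=679661-38347=641314
29. interest=⌊641314·96/10000⌋=6156; principal=44871-6156=38715; balance=641314-38715=602599
30. interest=⌊602599·96/10000⌋=5784; principal=44871-5784=39087; balance=602599-39087=563512
31. interest=⌊563512·96/10000⌋=5409; principal=44871-5409=39462; balance=563512-39462=524050
32. interest=⌊524050·96/10000⌋=5030; principal=44871-5030=39841; balance=524050-39841=484209
33. interest=⌊484209·96/10000⌋=4648; principal=44871-4648=40223; balance=484209-40223=443986
34. interest=⌊443986·96/10000⌋=4262; principal=44871-4262=40609; balance=443986-40609=403377
35. interest=⌊403377·96/10000⌋=3872; principal=44871-3872=40999; balance=403377-40999=362378
36. interest=⌊362378·96/10000⌋=3478; principal=44871-3478=41393; balance=362378-41393=320985
37. interest=⌊320985·96/10000⌋=3081; principal=44871-3081=41790; balance=320985-41790=279195
38. interest=⌊279195·96/10000⌋=2680; principal=44871-2680=42191; balance=279195-42191=237004
39. interest=⌊237004·96/10000⌋=2275; principal=44871-2275=42596; balance=237004-42596=194408
40. interest=⌊194408·96/10000⌋=1866; principal=44871-1866=43005; balance=194408-43005=151403
41. interest=⌊151403·96/10000⌋=1453; principal=44871-1453=43418; balance=151403-43418=107985
42. interest=⌊107985·96/10000⌋=1036; principal=44871-1036=43835; balance=107985-43835=64150

1 15243 29628 1558280
2 14959 29912 1528368
3 14672 30199 1498169
4 14382 30489 1467680
5 14089 30782 1436898
6 13794 31077 1405821
7 13495 31376 1374445
8 13194 31677 1342768
9 12890 31981 1310787
10 12583 32288 1278499
11 12273 32598 1245901
12 11960 32911 1212990
13 11644 33227 1179763
14 11325 33546 1146217
15 11003 33868 1112349
16 10678 34193 1078156
17 10350 34521 1043635
18 10018 34853 1008782
19 9684 35187 973595
20 9346 35525 938070
21 9005 35866 902204
22 8661 36210 865994
23 8313 36558 829436
24 7962 36909 792527
25 7608 37263 755264
26 7250 37621 717643
27 6889 37982 679661
28 6524 38347 641314
29 6156 38715 602599
30 5784 39087 563512
31 5409 39462 524050
32 5030 39841 484209
33 4648 40223 443986
34 4262 40609 403377
35 3872 40999 362378
36 3478 41393 320985
37 3081 41790 279195
38 2680 42191 237004
39 2275 42596 194408
40 1866 43005 151403
41 1453 43418 107985
42 1036 43835 64150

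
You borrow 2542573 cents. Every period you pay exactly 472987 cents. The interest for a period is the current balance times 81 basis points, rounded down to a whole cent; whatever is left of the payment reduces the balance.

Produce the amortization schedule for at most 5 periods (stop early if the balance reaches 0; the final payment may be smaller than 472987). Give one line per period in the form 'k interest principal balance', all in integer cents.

1. interest=⌊2542573·81/10000⌋=20594; principal=472987-20594=452393; balance=2542573-452393=2090180
2. interest=⌊2090180·81/10000⌋=16930; principal=472987-16930=456057; balance=2090180-456057=1634123
3. interest=⌊1634123·81/10000⌋=13236; principal=472987-13236=459751; balance=1634123-459751=1174372
4. interest=⌊1174372·81/10000⌋=9512; principal=472987-9512=463475; balance=1174372-463475=710897
5. interest=⌊710897·81/10000⌋=5758; principal=472987-5758=467229; balance=710897-467229=243668

1 20594 452393 2090180
2 16930 456057 1634123
3 13236 459751 1174372
4 9512 463475 710897
5 5758 467229 243668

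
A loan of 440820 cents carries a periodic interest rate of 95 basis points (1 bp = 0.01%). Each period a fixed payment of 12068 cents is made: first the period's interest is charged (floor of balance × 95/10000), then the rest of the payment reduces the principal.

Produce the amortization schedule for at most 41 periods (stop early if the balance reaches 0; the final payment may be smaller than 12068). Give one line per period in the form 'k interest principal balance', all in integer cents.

1. interest=⌊440820·95/10000⌋=4187; principal=12068-4187=7881; balance=440820-7881=432939
2. interest=⌊432939·95/10000⌋=4112; principal=12068-4112=7956; balance=432939-7956=424983
3. interest=⌊424983·95/10000⌋=4037; principal=12068-4037=8031; balance=424983-8031=416952
4. interest=⌊416952·95/10000⌋=3961; principal=12068-3961=8107; balance=416952-8107=408845
5. interest=⌊408845·95/10000⌋=3884; principal=12068-3884=8184; balance=408845-8184=400661
6. interest=⌊400661·95/10000⌋=3806; principal=12068-3806=8262; balance=400661-8262=392399
7. interest=⌊392399·95/10000⌋=3727; principal=12068-3727=8341; balance=392399-8341=384058
8. interest=⌊384058·95/10000⌋=3648; principal=12068-3648=8420; balance=384058-8420=375638
9. interest=⌊375638·95/10000⌋=3568; principal=12068-3568=8500; balance=375638-8500=367138
10. interest=⌊367138·95/10000⌋=3487; principal=12068-3487=8581; balance=367138-8581=358557
11. interest=⌊358557·95/10000⌋=3406; principal=12068-3406=8662; balance=358557-8662=349895
12. interest=⌊349895·95/10000⌋=3324; principal=12068-3324=8744; balance=349895-8744=341151
13. interest=⌊341151·95/10000⌋=3240; principal=12068-3240=8828; balance=341151-8828=332323
14. interest=⌊332323·95/10000⌋=3157; principal=12068-3157=8911; balance=332323-8911=323412
15. interest=⌊323412·95/10000⌋=3072; principal=12068-3072=8996; balance=323412-8996=314416
16. interest=⌊314416·95/10000⌋=2986; principal=12068-2986=9082; balance=314416-9082=305334
17. interest=⌊305334·95/10000⌋=2900; principal=12068-2900=9168; balance=305334-9168=296166
18. interest=⌊296166·95/10000⌋=2813; principal=12068-2813=9255; balance=296166-9255=286911
19. interest=⌊286911·95/10000⌋=2725; principal=12068-2725=9343; balance=286911-9343=277568
20. interest=⌊277568·95/10000⌋=2636; principal=12068-2636=9432; balance=277568-9432=268136
21. interest=⌊268136·95/10000⌋=2547; principal=12068-2547=9521; balance=268136-9521=258615
22. interest=⌊258615·95/10000⌋=2456; principal=12068-2456=9612; balance=258615-9612=249003
23. interest=⌊249003·95/10000⌋=2365; principal=12068-2365=9703; balance=249003-9703=239300
24. interest=⌊239300·95/10000⌋=2273; principal=12068-2273=9795; balance=239300-9795=229505
25. interest=⌊229505·95/10000⌋=2180; principal=12068-2180=9888; balance=229505-9888=219617
26. interest=⌊219617·95/10000⌋=2086; principal=12068-2086=9982; balance=219617-9982=209635
27. interest=⌊209635·95/10000⌋=1991; principal=12068-1991=10077; balance=209635-10077=199558
28. interest=⌊199558·95/10000⌋=1895; principal=12068-1895=10173; balance=199558-10173=189385
29. interest=⌊189385·95/10000⌋=1799; principal=12068-1799=10269; balance=189385-10269=179116
30. interest=⌊179116·95/10000⌋=1701; principal=12068-1701=10367; balance=179116-10367=168749
31. interest=⌊168749·95/10000⌋=1603; principal=12068-1603=10465; balance=168749-10465=158284
32. interest=⌊158284·95/10000⌋=1503; principal=12068-1503=10565; balance=158284-10565=147719
33. interest=⌊147719·95/10000⌋=1403; principal=12068-1403=10665; balance=147719-10665=137054
34. interest=⌊137054·95/10000⌋=1302; principal=12068-1302=10766; balance=137054-10766=126288
35. interest=⌊126288·95/10000⌋=1199; principal=12068-1199=10869; balance=126288-10869=115419
36. interest=⌊115419·95/10000⌋=1096; principal=12068-1096=10972; balance=115419-10972=104447
37. interest=⌊104447·95/10000⌋=992; principal=12068-992=11076; balance=104447-11076=93371
38. interest=⌊93371·95/10000⌋=887; principal=12068-887=11181; balance=93371-11181=82190
39. interest=⌊82190·95/10000⌋=780; principal=12068-780=11288; balance=82190-11288=70902
40. interest=⌊70902·95/10000⌋=673; principal=12068-673=11395; balance=70902-11395=59507
41. interest=⌊59507·95/10000⌋=565; principal=12068-565=11503; balance=59507-11503=48004

1 4187 7881 432939
2 4112 7956 424983
3 4037 8031 416952
4 3961 8107 408845
5 3884 8184 400661
6 3806 8262 392399
7 3727 8341 384058
8 3648 8420 375638
9 3568 8500 367138
10 3487 8581 358557
11 3406 8662 349895
12 3324 8744 341151
13 3240 8828 332323
14 3157 8911 323412
15 3072 8996 314416
16 2986 9082 305334
17 2900 9168 296166
18 2813 9255 286911
19 2725 9343 277568
20 2636 9432 268136
21 2547 9521 258615
22 2456 9612 249003
23 2365 9703 239300
24 2273 9795 229505
25 2180 9888 219617
26 2086 9982 209635
27 1991 10077 199558
28 1895 10173 189385
29 1799 10269 179116
30 1701 10367 168749
31 1603 10465 158284
32 1503 10565 147719
33 1403 10665 137054
34 1302 10766 126288
35 1199 10869 115419
36 1096 10972 104447
37 992 11076 93371
38 887 11181 82190
39 780 11288 70902
40 673 11395 59507
41 565 11503 48004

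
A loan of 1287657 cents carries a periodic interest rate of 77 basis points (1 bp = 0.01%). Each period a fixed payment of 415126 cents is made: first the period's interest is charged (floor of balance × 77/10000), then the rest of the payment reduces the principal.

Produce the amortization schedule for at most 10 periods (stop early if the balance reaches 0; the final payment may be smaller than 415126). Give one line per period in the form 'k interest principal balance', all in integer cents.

1. interest=⌊1287657·77/10000⌋=9914; principal=415126-9914=405212; balance=1287657-405212=882445
2. interest=⌊882445·77/10000⌋=6794; principal=415126-6794=408332; balance=882445-408332=474113
3. interest=⌊474113·77/10000⌋=3650; principal=415126-3650=411476; balance=474113-411476=62637
4. interest=⌊62637·77/10000⌋=482; principal=min(415126-482,62637)=62637; balance=62637-62637=0

1 9914 405212 882445
2 6794 408332 474113
3 3650 411476 62637
4 482 62637 0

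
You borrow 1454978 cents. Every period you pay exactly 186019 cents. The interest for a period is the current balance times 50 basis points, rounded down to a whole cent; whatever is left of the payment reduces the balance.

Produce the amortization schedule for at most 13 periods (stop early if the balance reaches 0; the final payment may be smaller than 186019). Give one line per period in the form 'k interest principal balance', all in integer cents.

1. interest=⌊1454978·50/10000⌋=7274; principal=186019-7274=178745; balance=1454978-178745=1276233
2. interest=⌊1276233·50/10000⌋=6381; principal=186019-6381=179638; balance=1276233-179638=1096595
3. interest=⌊1096595·50/10000⌋=5482; principal=186019-5482=180537; balance=1096595-180537=916058
4. interest=⌊916058·50/10000⌋=4580; principal=186019-4580=181439; balance=916058-181439=734619
5. interest=⌊734619·50/10000⌋=3673; principal=186019-3673=182346; balance=734619-182346=552273
6. interest=⌊552273·50/10000⌋=2761; principal=186019-2761=183258; balance=552273-183258=369015
7. interest=⌊369015·50/10000⌋=1845; principal=186019-1845=184174; balance=369015-184174=184841
8. interest=⌊184841·50/10000⌋=924; principal=min(186019-924,184841)=184841; balance=184841-184841=0

1 7274 178745 1276233
2 6381 179638 1096595
3 5482 180537 916058
4 4580 181439 734619
5 3673 182346 552273
6 2761 183258 369015
7 1845 184174 184841
8 924 184841 0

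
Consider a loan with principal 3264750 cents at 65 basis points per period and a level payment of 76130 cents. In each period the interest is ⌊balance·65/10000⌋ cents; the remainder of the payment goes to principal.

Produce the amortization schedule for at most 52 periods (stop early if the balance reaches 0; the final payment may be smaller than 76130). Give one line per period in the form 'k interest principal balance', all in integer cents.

1. interest=⌊3264750·65/10000⌋=21220; principal=76130-21220=54910; balance=3264750-54910=3209840
2. interest=⌊3209840·65/10000⌋=20863; principal=76130-20863=55267; balance=3209840-55267=3154573
3. interest=⌊3154573·65/10000⌋=20504; principal=76130-20504=55626; balance=3154573-55626=3098947
4. interest=⌊3098947·65/10000⌋=20143; principal=76130-20143=55987; balance=3098947-55987=3042960
5. interest=⌊3042960·65/10000⌋=19779; principal=76130-19779=56351; balance=3042960-56351=2986609
6. interest=⌊2986609·65/10000⌋=19412; principal=76130-19412=56718; balance=2986609-56718=2929891
7. interest=⌊2929891·65/10000⌋=19044; principal=76130-19044=57086; balance=2929891-57086=2872805
8. interest=⌊2872805·65/10000⌋=18673; principal=76130-18673=57457; balance=2872805-57457=2815348
9. interest=⌊2815348·65/10000⌋=18299; principal=76130-18299=57831; balance=2815348-57831=2757517
10. interest=⌊2757517·65/10000⌋=17923; principal=76130-17923=58207; balance=2757517-58207=2699310
11. interest=⌊2699310·65/10000⌋=17545; principal=76130-17545=58585; balance=2699310-58585=2640725
12. interest=⌊2640725·65/10000⌋=17164; principal=76130-17164=58966; balance=2640725-58966=2581759
13. interest=⌊2581759·65/10000⌋=16781; principal=76130-16781=59349; balance=2581759-59349=2522410
14. interest=⌊2522410·65/10000⌋=16395; principal=76130-16395=59735; balance=2522410-59735=2462675
15. interest=⌊2462675·65/10000⌋=16007; principal=76130-16007=60123; balance=2462675-60123=2402552
16. interest=⌊2402552·65/10000⌋=15616; principal=76130-15616=60514; balance=2402552-60514=2342038
17. interest=⌊2342038·65/10000⌋=15223; principal=76130-15223=60907; balance=2342038-60907=2281131
18. interest=⌊2281131·65/10000⌋=14827; principal=76130-14827=61303; balance=2281131-61303=2219828
19. interest=⌊2219828·65/10000⌋=14428; principal=76130-14428=61702; balance=2219828-61702=2158126
20. interest=⌊2158126·65/10000⌋=14027; principal=76130-14027=62103; balance=2158126-62103=2096023
21. interest=⌊2096023·65/10000⌋=13624; principal=76130-13624=62506; balance=2096023-62506=2033517
22. interest=⌊2033517·65/10000⌋=13217; principal=76130-13217=62913; balance=2033517-62913=1970604
23. interest=⌊1970604·65/10000⌋=12808; principal=76130-12808=63322; balance=1970604-63322=1907282
24. interest=⌊1907282·65/10000⌋=12397; principal=76130-12397=63733; balance=1907282-63733=1843549
25. interest=⌊1843549·65/10000⌋=11983; principal=76130-11983=64147; balance=1843549-64147=1779402
26. interest=⌊1779402·65/10000⌋=11566; principal=76130-11566=64564; balance=1779402-64564=1714838
27. interest=⌊1714838·65/10000⌋=11146; principal=76130-11146=64984; balance=1714838-64984=1649854
28. interest=⌊1649854·65/10000⌋=10724; principal=76130-10724=65406; balance=1649854-65406=1584448
29. interest=⌊1584448·65/10000⌋=10298; principal=76130-10298=65832; balance=1584448-65832=1518616
30. interest=⌊1518616·65/10000⌋=9871; principal=76130-9871=66259; balance=1518616-66259=1452357
31. interest=⌊1452357·65/10000⌋=9440; principal=76130-9440=66690; balance=1452357-66690=1385667
32. interest=⌊1385667·65/10000⌋=9006; principal=76130-9006=67124; balance=1385667-67124=1318543
33. interest=⌊1318543·65/10000⌋=8570; principal=76130-8570=67560; balance=1318543-67560=1250983
34. interest=⌊1250983·65/10000⌋=8131; principal=76130-8131=67999; balance=1250983-67999=1182984
35. interest=⌊1182984·65/10000⌋=7689; principal=76130-7689=68441; balance=1182984-68441=1114543
36. interest=⌊1114543·65/10000⌋=7244; principal=76130-7244=68886; balance=1114543-68886=1045657
37. interest=⌊1045657·65/10000⌋=6796; principal=76130-6796=69334; balance=1045657-69334=976323
38. interest=⌊976323·65/10000⌋=6346; principal=76130-6346=69784; balance=976323-69784=906539
39. interest=⌊906539·65/10000⌋=5892; principal=76130-5892=70238; balance=906539-70238=836301
40. interest=⌊836301·65/10000⌋=5435; principal=76130-5435=70695; balance=836301-70695=765606
41. interest=⌊765606·65/10000⌋=4976; principal=76130-4976=71154; balance=765606-71154=694452
42. interest=⌊694452·65/10000⌋=4513; principal=76130-4513=71617; balance=694452-71617=622835
43. interest=⌊622835·65/10000⌋=4048; principal=76130-4048=72082; balance=622835-72082=550753
44. interest=⌊550753·65/10000⌋=3579; principal=76130-3579=72551; balance=550753-72551=478202
45. interest=⌊478202·65/10000⌋=3108; principal=76130-3108=73022; balance=478202-73022=405180
46. interest=⌊405180·65/10000⌋=2633; principal=76130-2633=73497; balance=405180-73497=331683
47. interest=⌊331683·65/10000⌋=2155; principal=76130-2155=73975; balance=331683-73975=257708
48. interest=⌊257708·65/10000⌋=1675; principal=76130-1675=74455; balance=257708-74455=183253
49. interest=⌊183253·65/10000⌋=1191; principal=76130-1191=74939; balance=183253-74939=108314
50. interest=⌊108314·65/10000⌋=704; principal=76130-704=75426; balance=108314-75426=32888
51. interest=⌊32888·65/10000⌋=213; principal=min(76130-213,32888)=32888; balance=32888-32888=0

1 21220 54910 3209840
2 20863 55267 3154573
3 20504 55626 3098947
4 20143 55987 3042960
5 19779 56351 2986609
6 19412 56718 2929891
7 19044 57086 2872805
8 18673 57457 2815348
9 18299 57831 2757517
10 17923 58207 2699310
11 17545 58585 2640725
12 17164 58966 2581759
13 16781 59349 2522410
14 16395 59735 2462675
15 16007 60123 2402552
16 15616 60514 2342038
17 15223 60907 2281131
18 14827 61303 2219828
19 14428 61702 2158126
20 14027 62103 2096023
21 13624 62506 2033517
22 13217 62913 1970604
23 12808 63322 1907282
24 12397 63733 1843549
25 11983 64147 1779402
26 11566 64564 1714838
27 11146 64984 1649854
28 10724 65406 1584448
29 10298 65832 1518616
30 9871 66259 1452357
31 9440 66690 1385667
32 9006 67124 1318543
33 8570 67560 1250983
34 8131 67999 1182984
35 7689 68441 1114543
36 7244 68886 1045657
37 6796 69334 976323
38 6346 69784 906539
39 5892 70238 836301
40 5435 70695 765606
41 4976 71154 694452
42 4513 71617 622835
43 4048 72082 550753
44 3579 72551 478202
45 3108 73022 405180
46 2633 73497 331683
47 2155 73975 257708
48 1675 74455 183253
49 1191 74939 108314
50 704 75426 32888
51 213 32888 0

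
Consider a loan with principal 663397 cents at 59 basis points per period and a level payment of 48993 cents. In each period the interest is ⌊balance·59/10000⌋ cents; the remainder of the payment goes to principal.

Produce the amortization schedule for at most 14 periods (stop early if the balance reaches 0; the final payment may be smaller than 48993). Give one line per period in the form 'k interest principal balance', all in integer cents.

1. interest=⌊663397·59/10000⌋=3914; principal=48993-3914=45079; balance=663397-45079=618318
2. interest=⌊618318·59/10000⌋=3648; principal=48993-3648=45345; balance=618318-45345=572973
3. interest=⌊572973·59/10000⌋=3380; principal=48993-3380=45613; balance=572973-45613=527360
4. interest=⌊527360·59/10000⌋=3111; principal=48993-3111=45882; balance=527360-45882=481478
5. interest=⌊481478·59/10000⌋=2840; principal=48993-2840=46153; balance=481478-46153=435325
6. interest=⌊435325·59/10000⌋=2568; principal=48993-2568=46425; balance=435325-46425=388900
7. interest=⌊388900·59/10000⌋=2294; principal=48993-2294=46699; balance=388900-46699=342201
8. interest=⌊342201·59/10000⌋=2018; principal=48993-2018=46975; balance=342201-46975=295226
9. interest=⌊295226·59/10000⌋=1741; principal=48993-1741=47252; balance=295226-47252=247974
10. interest=⌊247974·59/10000⌋=1463; principal=48993-1463=47530; balance=247974-47530=200444
11. interest=⌊200444·59/10000⌋=1182; principal=48993-1182=47811; balance=200444-47811=152633
12. interest=⌊152633·59/10000⌋=900; principal=48993-900=48093; balance=152633-48093=104540
13. interest=⌊104540·59/10000⌋=616; principal=48993-616=48377; balance=104540-48377=56163
14. interest=⌊56163·59/10000⌋=331; principal=48993-331=48662; balance=56163-48662=7501

1 3914 45079 618318
2 3648 45345 572973
3 3380 45613 527360
4 3111 45882 481478
5 2840 46153 435325
6 2568 46425 388900
7 2294 46699 342201
8 2018 46975 295226
9 1741 47252 247974
10 1463 47530 200444
11 1182 47811 152633
12 900 48093 104540
13 616 48377 56163
14 331 48662 7501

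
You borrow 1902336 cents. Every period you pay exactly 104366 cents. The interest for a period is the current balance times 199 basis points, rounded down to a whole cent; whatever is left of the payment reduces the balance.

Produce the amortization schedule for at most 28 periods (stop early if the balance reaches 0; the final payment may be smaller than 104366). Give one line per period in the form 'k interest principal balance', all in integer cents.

1 37856 66510 1835826
2 36532 67834 1767992
3 35183 69183 1698809
4 33806 70560 1628249
5 32402 71964 1556285
6 30970 73396 1482889
7 29509 74857 1408032
8 28019 76347 1331685
9 26500 77866 1253819
10 24950 79416 1174403
11 23370 80996 1093407
12 21758 82608 1010799
13 20114 84252 926547
14 18438 85928 840619
15 16728 87638 752981
16 14984 89382 663599
17 13205 91161 572438
18 11391 92975 479463
19 9541 94825 384638
20 7654 96712 287926
21 5729 98637 189289
22 3766 100600 88689
23 1764 88689 0

1. interest=⌊1902336·199/10000⌋=37856; principal=104366-37856=66510; balance=1902336-66510=1835826
2. interest=⌊1835826·199/10000⌋=36532; principal=104366-36532=67834; balance=1835826-67834=1767992
3. interest=⌊1767992·199/10000⌋=35183; principal=104366-35183=69183; balance=1767992-69183=1698809
4. interest=⌊1698809·199/10000⌋=33806; principal=104366-33806=70560; balance=1698809-70560=1628249
5. interest=⌊1628249·199/10000⌋=32402; principal=104366-32402=71964; balance=1628249-71964=1556285
6. interest=⌊1556285·199/10000⌋=30970; principal=104366-30970=73396; balance=1556285-73396=1482889
7. interest=⌊1482889·199/10000⌋=29509; principal=104366-29509=74857; balance=1482889-74857=1408032
8. interest=⌊1408032·199/10000⌋=28019; principal=104366-28019=76347; balance=1408032-76347=1331685
9. interest=⌊1331685·199/10000⌋=26500; principal=104366-26500=77866; balance=1331685-77866=1253819
10. interest=⌊1253819·199/10000⌋=24950; principal=104366-24950=79416; balance=1253819-79416=1174403
11. interest=⌊1174403·199/10000⌋=23370; principal=104366-23370=80996; balance=1174403-80996=1093407
12. interest=⌊1093407·199/10000⌋=21758; principal=104366-21758=82608; balance=1093407-82608=1010799
13. interest=⌊1010799·199/10000⌋=20114; principal=104366-20114=84252; balance=1010799-84252=926547
14. interest=⌊926547·199/10000⌋=18438; principal=104366-18438=85928; balance=926547-85928=840619
15. interest=⌊840619·199/10000⌋=16728; principal=104366-16728=87638; balance=840619-87638=752981
16. interest=⌊752981·199/10000⌋=14984; principal=104366-14984=89382; balance=752981-89382=663599
17. interest=⌊663599·199/10000⌋=13205; principal=104366-13205=91161; balance=663599-91161=572438
18. interest=⌊572438·199/10000⌋=11391; principal=104366-11391=92975; balance=572438-92975=479463
19. interest=⌊479463·199/10000⌋=9541; principal=104366-9541=94825; balance=479463-94825=384638
20. interest=⌊384638·199/10000⌋=7654; principal=104366-7654=96712; balance=384638-96712=287926
21. interest=⌊287926·199/10000⌋=5729; principal=104366-5729=98637; balance=287926-98637=189289
22. interest=⌊189289·199/10000⌋=3766; principal=104366-3766=100600; balance=189289-100600=88689
23. interest=⌊88689·199/10000⌋=1764; principal=min(104366-1764,88689)=88689; balance=88689-88689=0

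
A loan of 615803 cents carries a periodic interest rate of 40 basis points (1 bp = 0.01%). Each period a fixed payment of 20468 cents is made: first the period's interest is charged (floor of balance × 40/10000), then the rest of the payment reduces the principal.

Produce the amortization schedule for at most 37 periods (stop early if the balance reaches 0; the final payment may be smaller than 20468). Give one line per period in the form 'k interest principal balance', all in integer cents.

1. interest=⌊615803·40/10000⌋=2463; principal=20468-2463=18005; balance=615803-18005=597798
2. interest=⌊597798·40/10000⌋=2391; principal=20468-2391=18077; balance=597798-18077=579721
3. interest=⌊579721·40/10000⌋=2318; principal=20468-2318=18150; balance=579721-18150=561571
4. interest=⌊561571·40/10000⌋=2246; principal=20468-2246=18222; balance=561571-18222=543349
5. interest=⌊543349·40/10000⌋=2173; principal=20468-2173=18295; balance=543349-18295=525054
6. interest=⌊525054·40/10000⌋=2100; principal=20468-2100=18368; balance=525054-18368=506686
7. interest=⌊506686·40/10000⌋=2026; principal=20468-2026=18442; balance=506686-18442=488244
8. interest=⌊488244·40/10000⌋=1952; principal=20468-1952=18516; balance=488244-18516=469728
9. interest=⌊469728·40/10000⌋=1878; principal=20468-1878=18590; balance=469728-18590=451138
10. interest=⌊451138·40/10000⌋=1804; principal=20468-1804=18664; balance=451138-18664=432474
11. interest=⌊432474·40/10000⌋=1729; principal=20468-1729=18739; balance=432474-18739=413735
12. interest=⌊413735·40/10000⌋=1654; principal=20468-1654=18814; balance=413735-18814=394921
13. interest=⌊394921·40/10000⌋=1579; principal=20468-1579=18889; balance=394921-18889=376032
14. interest=⌊376032·40/10000⌋=1504; principal=20468-1504=18964; balance=376032-18964=357068
15. interest=⌊357068·40/10000⌋=1428; principal=20468-1428=19040; balance=357068-19040=338028
16. interest=⌊338028·40/10000⌋=1352; principal=20468-1352=19116; balance=338028-19116=318912
17. interest=⌊318912·40/10000⌋=1275; principal=20468-1275=19193; balance=318912-19193=299719
18. interest=⌊299719·40/10000⌋=1198; principal=20468-1198=19270; balance=299719-19270=280449
19. interest=⌊280449·40/10000⌋=1121; principal=20468-1121=19347; balance=280449-19347=261102
20. interest=⌊261102·40/10000⌋=1044; principal=20468-1044=19424; balance=261102-19424=241678
21. interest=⌊241678·40/10000⌋=966; principal=20468-966=19502; balance=241678-19502=222176
22. interest=⌊222176·40/10000⌋=888; principal=20468-888=19580; balance=222176-19580=202596
23. interest=⌊202596·40/10000⌋=810; principal=20468-810=19658; balance=202596-19658=182938
24. interest=⌊182938·40/10000⌋=731; principal=20468-731=19737; balance=182938-19737=163201
25. interest=⌊163201·40/10000⌋=652; principal=20468-652=19816; balance=163201-19816=143385
26. interest=⌊143385·40/10000⌋=573; principal=20468-573=19895; balance=143385-19895=123490
27. interest=⌊123490·40/10000⌋=493; principal=20468-493=19975; balance=123490-19975=103515
28. interest=⌊103515·40/10000⌋=414; principal=20468-414=20054; balance=103515-20054=83461
29. interest=⌊83461·40/10000⌋=333; principal=20468-333=20135; balance=83461-20135=63326
30. interest=⌊63326·40/10000⌋=253; principal=20468-253=20215; balance=63326-20215=43111
31. interest=⌊43111·40/10000⌋=172; principal=20468-172=20296; balance=43111-20296=22815
32. interest=⌊22815·40/10000⌋=91; principal=20468-91=20377; balance=22815-20377=2438
33. interest=⌊2438·40/10000⌋=9; principal=min(20468-9,2438)=2438; balance=2438-2438=0

1 2463 18005 597798
2 2391 18077 579721
3 2318 18150 561571
4 2246 18222 543349
5 2173 18295 525054
6 2100 18368 506686
7 2026 18442 488244
8 1952 18516 469728
9 1878 18590 451138
10 1804 18664 432474
11 1729 18739 413735
12 1654 18814 394921
13 1579 18889 376032
14 1504 18964 357068
15 1428 19040 338028
16 1352 19116 318912
17 1275 19193 299719
18 1198 19270 280449
19 1121 19347 261102
20 1044 19424 241678
21 966 19502 222176
22 888 19580 202596
23 810 19658 182938
24 731 19737 163201
25 652 19816 143385
26 573 19895 123490
27 493 19975 103515
28 414 20054 83461
29 333 20135 63326
30 253 20215 43111
31 172 20296 22815
32 91 20377 2438
33 9 2438 0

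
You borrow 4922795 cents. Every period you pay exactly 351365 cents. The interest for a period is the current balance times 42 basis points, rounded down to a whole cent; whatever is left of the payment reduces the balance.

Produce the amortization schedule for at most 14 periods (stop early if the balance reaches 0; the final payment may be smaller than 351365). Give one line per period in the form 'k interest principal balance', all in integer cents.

1. interest=⌊4922795·42/10000⌋=20675; principal=351365-20675=330690; balance=4922795-330690=4592105
2. interest=⌊4592105·42/10000⌋=19286; principal=351365-19286=332079; balance=4592105-332079=4260026
3. interest=⌊4260026·42/10000⌋=17892; principal=351365-17892=333473; balance=4260026-333473=3926553
4. interest=⌊3926553·42/10000⌋=16491; principal=351365-16491=334874; balance=3926553-334874=3591679
5. interest=⌊3591679·42/10000⌋=15085; principal=351365-15085=336280; balance=3591679-336280=3255399
6. interest=⌊3255399·42/10000⌋=13672; principal=351365-13672=337693; balance=3255399-337693=2917706
7. interest=⌊2917706·42/10000⌋=12254; principal=351365-12254=339111; balance=2917706-339111=2578595
8. interest=⌊2578595·42/10000⌋=10830; principal=351365-10830=340535; balance=2578595-340535=2238060
9. interest=⌊2238060·42/10000⌋=9399; principal=351365-9399=341966; balance=2238060-341966=1896094
10. interest=⌊1896094·42/10000⌋=7963; principal=351365-7963=343402; balance=1896094-343402=1552692
11. interest=⌊1552692·42/10000⌋=6521; principal=351365-6521=344844; balance=1552692-344844=1207848
12. interest=⌊1207848·42/10000⌋=5072; principal=351365-5072=346293; balance=1207848-346293=861555
13. interest=⌊861555·42/10000⌋=3618; principal=351365-3618=347747; balance=861555-347747=513808
14. interest=⌊513808·42/10000⌋=2157; principal=351365-2157=349208; balance=513808-349208=164600

1 20675 330690 4592105
2 19286 332079 4260026
3 17892 333473 3926553
4 16491 334874 3591679
5 15085 336280 3255399
6 13672 337693 2917706
7 12254 339111 2578595
8 10830 340535 2238060
9 9399 341966 1896094
10 7963 343402 1552692
11 6521 344844 1207848
12 5072 346293 861555
13 3618 347747 513808
14 2157 349208 164600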